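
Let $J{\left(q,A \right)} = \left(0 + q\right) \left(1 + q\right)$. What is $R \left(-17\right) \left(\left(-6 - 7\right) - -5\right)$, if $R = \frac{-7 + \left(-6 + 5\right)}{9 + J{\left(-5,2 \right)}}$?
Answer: $- \frac{1088}{29} \approx -37.517$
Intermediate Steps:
$J{\left(q,A \right)} = q \left(1 + q\right)$
$R = - \frac{8}{29}$ ($R = \frac{-7 + \left(-6 + 5\right)}{9 - 5 \left(1 - 5\right)} = \frac{-7 - 1}{9 - -20} = - \frac{8}{9 + 20} = - \frac{8}{29} \approx -0.27586$)
$R \left(-17\right) \left(\left(-6 - 7\right) - -5\right) = \left(- \frac{8}{29}\right) \left(-17\right) \left(\left(-6 - 7\right) - -5\right) = \frac{136 \left(\left(-6 - 7\right) + 5\right)}{29} = \frac{136 \left(-13 + 5\right)}{29} = \frac{136}{29} \left(-8\right) = - \frac{1088}{29}$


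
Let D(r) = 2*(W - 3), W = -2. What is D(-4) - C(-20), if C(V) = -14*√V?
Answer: -10 + 28*I*√5 ≈ -10.0 + 62.61*I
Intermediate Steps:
D(r) = -10 (D(r) = 2*(-2 - 3) = 2*(-5) = -10)
D(-4) - C(-20) = -10 - (-14)*√(-20) = -10 - (-14)*2*I*√5 = -10 - (-28)*I*√5 = -10 + 28*I*√5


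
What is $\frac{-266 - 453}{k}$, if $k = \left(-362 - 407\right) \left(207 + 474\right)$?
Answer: $\frac{719}{523689} \approx 0.001373$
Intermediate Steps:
$k = -523689$ ($k = \left(-769\right) 681 = -523689$)
$\frac{-266 - 453}{k} = \frac{-266 - 453}{-523689} = \left(-719\right) \left(- \frac{1}{523689}\right) = \frac{719}{523689}$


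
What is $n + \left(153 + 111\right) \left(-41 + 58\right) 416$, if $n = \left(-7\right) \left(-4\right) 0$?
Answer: $1867008$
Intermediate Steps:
$n = 0$ ($n = 28 \cdot 0 = 0$)
$n + \left(153 + 111\right) \left(-41 + 58\right) 416 = 0 + \left(153 + 111\right) \left(-41 + 58\right) 416 = 0 + 264 \cdot 17 \cdot 416 = 0 + 4488 \cdot 416 = 0 + 1867008 = 1867008$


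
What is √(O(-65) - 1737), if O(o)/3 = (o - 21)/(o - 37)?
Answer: I*√501262/17 ≈ 41.647*I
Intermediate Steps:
O(o) = 3*(-21 + o)/(-37 + o) (O(o) = 3*((o - 21)/(o - 37)) = 3*((-21 + o)/(-37 + o)) = 3*(-21 + o)/(-37 + o))
√(O(-65) - 1737) = √(3*(-21 - 65)/(-37 - 65) - 1737) = √(3*(-86)/(-102) - 1737) = √(3*(-1/102)*(-86) - 1737) = √(43/17 - 1737) = √(-29486/17) = I*√501262/17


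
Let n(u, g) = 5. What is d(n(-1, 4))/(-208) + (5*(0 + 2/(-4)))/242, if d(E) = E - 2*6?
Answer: 587/25168 ≈ 0.023323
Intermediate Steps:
d(E) = -12 + E (d(E) = E - 12 = -12 + E)
d(n(-1, 4))/(-208) + (5*(0 + 2/(-4)))/242 = (-12 + 5)/(-208) + (5*(0 + 2/(-4)))/242 = -7*(-1/208) + (5*(0 + 2*(-¼)))*(1/242) = 7/208 + (5*(0 - ½))*(1/242) = 7/208 + (5*(-½))*(1/242) = 7/208 - 5/2*1/242 = 7/208 - 5/484 = 587/25168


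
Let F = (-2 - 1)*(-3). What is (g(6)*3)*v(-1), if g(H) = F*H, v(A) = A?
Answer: -162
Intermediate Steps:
F = 9 (F = -3*(-3) = 9)
g(H) = 9*H
(g(6)*3)*v(-1) = ((9*6)*3)*(-1) = (54*3)*(-1) = 162*(-1) = -162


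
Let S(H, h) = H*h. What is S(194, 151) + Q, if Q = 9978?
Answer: 39272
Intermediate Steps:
S(194, 151) + Q = 194*151 + 9978 = 29294 + 9978 = 39272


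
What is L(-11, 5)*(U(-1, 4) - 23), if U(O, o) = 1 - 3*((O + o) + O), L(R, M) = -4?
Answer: 112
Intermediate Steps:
U(O, o) = 1 - 6*O - 3*o (U(O, o) = 1 - 3*(o + 2*O) = 1 + (-6*O - 3*o) = 1 - 6*O - 3*o)
L(-11, 5)*(U(-1, 4) - 23) = -4*((1 - 6*(-1) - 3*4) - 23) = -4*((1 + 6 - 12) - 23) = -4*(-5 - 23) = -4*(-28) = 112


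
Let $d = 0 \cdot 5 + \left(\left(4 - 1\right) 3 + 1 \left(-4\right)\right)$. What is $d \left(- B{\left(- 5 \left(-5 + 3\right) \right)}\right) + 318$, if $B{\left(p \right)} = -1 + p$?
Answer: $273$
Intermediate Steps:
$d = 5$ ($d = 0 + \left(3 \cdot 3 - 4\right) = 0 + \left(9 - 4\right) = 0 + 5 = 5$)
$d \left(- B{\left(- 5 \left(-5 + 3\right) \right)}\right) + 318 = 5 \left(- (-1 - 5 \left(-5 + 3\right))\right) + 318 = 5 \left(- (-1 - -10)\right) + 318 = 5 \left(- (-1 + 10)\right) + 318 = 5 \left(\left(-1\right) 9\right) + 318 = 5 \left(-9\right) + 318 = -45 + 318 = 273$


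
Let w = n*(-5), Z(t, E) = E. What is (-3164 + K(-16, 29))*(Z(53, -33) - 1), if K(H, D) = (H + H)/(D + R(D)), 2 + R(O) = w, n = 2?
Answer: 107640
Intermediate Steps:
w = -10 (w = 2*(-5) = -10)
R(O) = -12 (R(O) = -2 - 10 = -12)
K(H, D) = 2*H/(-12 + D) (K(H, D) = (H + H)/(D - 12) = (2*H)/(-12 + D) = 2*H/(-12 + D))
(-3164 + K(-16, 29))*(Z(53, -33) - 1) = (-3164 + 2*(-16)/(-12 + 29))*(-33 - 1) = (-3164 + 2*(-16)/17)*(-34) = (-3164 + 2*(-16)*(1/17))*(-34) = (-3164 - 32/17)*(-34) = -53820/17*(-34) = 107640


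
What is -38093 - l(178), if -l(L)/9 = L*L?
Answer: 247063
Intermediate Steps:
l(L) = -9*L² (l(L) = -9*L*L = -9*L²)
-38093 - l(178) = -38093 - (-9)*178² = -38093 - (-9)*31684 = -38093 - 1*(-285156) = -38093 + 285156 = 247063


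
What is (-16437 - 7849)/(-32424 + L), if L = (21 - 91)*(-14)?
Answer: 12143/15722 ≈ 0.77236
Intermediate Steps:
L = 980 (L = -70*(-14) = 980)
(-16437 - 7849)/(-32424 + L) = (-16437 - 7849)/(-32424 + 980) = -24286/(-31444) = -24286*(-1/31444) = 12143/15722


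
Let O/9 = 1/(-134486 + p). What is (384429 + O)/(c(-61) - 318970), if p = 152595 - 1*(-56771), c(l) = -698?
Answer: -3198449281/2659637760 ≈ -1.2026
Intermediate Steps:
p = 209366 (p = 152595 + 56771 = 209366)
O = 1/8320 (O = 9/(-134486 + 209366) = 9/74880 = 9*(1/74880) = 1/8320 ≈ 0.00012019)
(384429 + O)/(c(-61) - 318970) = (384429 + 1/8320)/(-698 - 318970) = (3198449281/8320)/(-319668) = (3198449281/8320)*(-1/319668) = -3198449281/2659637760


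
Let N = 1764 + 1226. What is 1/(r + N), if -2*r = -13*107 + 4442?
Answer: 2/2929 ≈ 0.00068283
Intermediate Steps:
r = -3051/2 (r = -(-13*107 + 4442)/2 = -(-1391 + 4442)/2 = -½*3051 = -3051/2 ≈ -1525.5)
N = 2990
1/(r + N) = 1/(-3051/2 + 2990) = 1/(2929/2) = 2/2929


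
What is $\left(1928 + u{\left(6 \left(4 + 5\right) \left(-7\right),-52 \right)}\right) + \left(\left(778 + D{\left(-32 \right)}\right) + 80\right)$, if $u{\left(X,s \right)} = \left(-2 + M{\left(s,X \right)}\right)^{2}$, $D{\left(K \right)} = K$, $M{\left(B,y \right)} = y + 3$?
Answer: $144883$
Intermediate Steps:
$M{\left(B,y \right)} = 3 + y$
$u{\left(X,s \right)} = \left(1 + X\right)^{2}$ ($u{\left(X,s \right)} = \left(-2 + \left(3 + X\right)\right)^{2} = \left(1 + X\right)^{2}$)
$\left(1928 + u{\left(6 \left(4 + 5\right) \left(-7\right),-52 \right)}\right) + \left(\left(778 + D{\left(-32 \right)}\right) + 80\right) = \left(1928 + \left(1 + 6 \left(4 + 5\right) \left(-7\right)\right)^{2}\right) + \left(\left(778 - 32\right) + 80\right) = \left(1928 + \left(1 + 6 \cdot 9 \left(-7\right)\right)^{2}\right) + \left(746 + 80\right) = \left(1928 + \left(1 + 54 \left(-7\right)\right)^{2}\right) + 826 = \left(1928 + \left(1 - 378\right)^{2}\right) + 826 = \left(1928 + \left(-377\right)^{2}\right) + 826 = \left(1928 + 142129\right) + 826 = 144057 + 826 = 144883$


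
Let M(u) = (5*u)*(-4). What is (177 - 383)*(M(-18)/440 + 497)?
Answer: -1128056/11 ≈ -1.0255e+5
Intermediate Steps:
M(u) = -20*u
(177 - 383)*(M(-18)/440 + 497) = (177 - 383)*(-20*(-18)/440 + 497) = -206*(360*(1/440) + 497) = -206*(9/11 + 497) = -206*5476/11 = -1128056/11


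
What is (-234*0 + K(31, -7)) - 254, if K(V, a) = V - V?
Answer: -254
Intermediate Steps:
K(V, a) = 0
(-234*0 + K(31, -7)) - 254 = (-234*0 + 0) - 254 = (0 + 0) - 254 = 0 - 254 = -254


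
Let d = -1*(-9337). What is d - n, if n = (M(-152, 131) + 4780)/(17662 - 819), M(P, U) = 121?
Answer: 157258190/16843 ≈ 9336.7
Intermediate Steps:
d = 9337
n = 4901/16843 (n = (121 + 4780)/(17662 - 819) = 4901/16843 ≈ 0.29098)
d - n = 9337 - 1*4901/16843 = 9337 - 4901/16843 = 157258190/16843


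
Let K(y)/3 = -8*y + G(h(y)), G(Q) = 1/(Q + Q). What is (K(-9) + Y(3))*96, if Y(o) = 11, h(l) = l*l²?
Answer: 1765136/81 ≈ 21792.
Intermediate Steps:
h(l) = l³
G(Q) = 1/(2*Q)
K(y) = -24*y + 3/(2*y³) (K(y) = 3*(-8*y + 1/(2*(y³))) = 3*(-8*y + 1/(2*y³)) = 3*(1/(2*y³) - 8*y) = -24*y + 3/(2*y³))
(K(-9) + Y(3))*96 = ((-24*(-9) + (3/2)/(-9)³) + 11)*96 = ((216 + (3/2)*(-1/729)) + 11)*96 = ((216 - 1/486) + 11)*96 = (104975/486 + 11)*96 = (110321/486)*96 = 1765136/81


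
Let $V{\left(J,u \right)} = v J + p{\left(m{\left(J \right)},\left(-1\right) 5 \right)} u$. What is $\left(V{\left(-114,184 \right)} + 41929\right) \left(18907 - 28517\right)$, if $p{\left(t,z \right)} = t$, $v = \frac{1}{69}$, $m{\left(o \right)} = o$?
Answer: $- \frac{4630876410}{23} \approx -2.0134 \cdot 10^{8}$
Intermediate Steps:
$v = \frac{1}{69} \approx 0.014493$
$V{\left(J,u \right)} = \frac{J}{69} + J u$
$\left(V{\left(-114,184 \right)} + 41929\right) \left(18907 - 28517\right) = \left(- 114 \left(\frac{1}{69} + 184\right) + 41929\right) \left(18907 - 28517\right) = \left(\left(-114\right) \frac{12697}{69} + 41929\right) \left(-9610\right) = \left(- \frac{482486}{23} + 41929\right) \left(-9610\right) = \frac{481881}{23} \left(-9610\right) = - \frac{4630876410}{23}$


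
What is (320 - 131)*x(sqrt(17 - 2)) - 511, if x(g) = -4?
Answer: -1267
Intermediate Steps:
(320 - 131)*x(sqrt(17 - 2)) - 511 = (320 - 131)*(-4) - 511 = 189*(-4) - 511 = -756 - 511 = -1267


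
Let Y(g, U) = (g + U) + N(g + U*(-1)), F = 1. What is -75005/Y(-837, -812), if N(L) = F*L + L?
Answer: 75005/1699 ≈ 44.147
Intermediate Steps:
N(L) = 2*L (N(L) = 1*L + L = L + L = 2*L)
Y(g, U) = -U + 3*g (Y(g, U) = (g + U) + 2*(g + U*(-1)) = (U + g) + 2*(g - U) = (U + g) + (-2*U + 2*g) = -U + 3*g)
-75005/Y(-837, -812) = -75005/(-1*(-812) + 3*(-837)) = -75005/(812 - 2511) = -75005/(-1699) = -75005*(-1/1699) = 75005/1699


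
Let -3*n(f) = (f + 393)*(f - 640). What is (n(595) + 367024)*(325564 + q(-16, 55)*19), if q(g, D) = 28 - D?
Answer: 124118774044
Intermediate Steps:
n(f) = -(-640 + f)*(393 + f)/3 (n(f) = -(f + 393)*(f - 640)/3 = -(393 + f)*(-640 + f)/3 = -(-640 + f)*(393 + f)/3)
(n(595) + 367024)*(325564 + q(-16, 55)*19) = ((83840 - ⅓*595² + (247/3)*595) + 367024)*(325564 + (28 - 1*55)*19) = ((83840 - ⅓*354025 + 146965/3) + 367024)*(325564 + (28 - 55)*19) = ((83840 - 354025/3 + 146965/3) + 367024)*(325564 - 27*19) = (14820 + 367024)*(325564 - 513) = 381844*325051 = 124118774044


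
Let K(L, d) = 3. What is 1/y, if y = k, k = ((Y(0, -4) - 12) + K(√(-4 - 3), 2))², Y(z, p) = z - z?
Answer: 1/81 ≈ 0.012346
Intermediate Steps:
Y(z, p) = 0
k = 81 (k = ((0 - 12) + 3)² = (-12 + 3)² = (-9)² = 81)
y = 81
1/y = 1/81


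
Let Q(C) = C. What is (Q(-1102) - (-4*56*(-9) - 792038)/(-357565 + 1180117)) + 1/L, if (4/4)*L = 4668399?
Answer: -704665481800661/640000155708 ≈ -1101.0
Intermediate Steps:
L = 4668399
(Q(-1102) - (-4*56*(-9) - 792038)/(-357565 + 1180117)) + 1/L = (-1102 - (-4*56*(-9) - 792038)/(-357565 + 1180117)) + 1/4668399 = (-1102 - (-224*(-9) - 792038)/822552) + 1/4668399 = (-1102 - (2016 - 792038)/822552) + 1/4668399 = (-1102 - (-790022)/822552) + 1/4668399 = (-1102 - 1*(-395011/411276)) + 1/4668399 = (-1102 + 395011/411276) + 1/4668399 = -452831141/411276 + 1/4668399 = -704665481800661/640000155708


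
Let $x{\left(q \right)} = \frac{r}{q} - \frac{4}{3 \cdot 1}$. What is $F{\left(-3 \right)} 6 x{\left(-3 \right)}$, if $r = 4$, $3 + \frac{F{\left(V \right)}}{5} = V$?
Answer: $480$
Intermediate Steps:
$F{\left(V \right)} = -15 + 5 V$
$x{\left(q \right)} = - \frac{4}{3} + \frac{4}{q}$ ($x{\left(q \right)} = \frac{4}{q} - \frac{4}{3 \cdot 1} = \frac{4}{q} - \frac{4}{3} = - \frac{4}{3} + \frac{4}{q}$)
$F{\left(-3 \right)} 6 x{\left(-3 \right)} = \left(-15 + 5 \left(-3\right)\right) 6 \left(- \frac{4}{3} + \frac{4}{-3}\right) = \left(-15 - 15\right) 6 \left(- \frac{4}{3} + 4 \left(- \frac{1}{3}\right)\right) = \left(-30\right) 6 \left(- \frac{4}{3} - \frac{4}{3}\right) = \left(-180\right) \left(- \frac{8}{3}\right) = 480$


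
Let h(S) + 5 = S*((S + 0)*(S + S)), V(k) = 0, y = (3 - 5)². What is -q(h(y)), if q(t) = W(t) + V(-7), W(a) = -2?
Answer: 2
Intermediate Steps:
y = 4 (y = (-2)² = 4)
h(S) = -5 + 2*S³ (h(S) = -5 + S*((S + 0)*(S + S)) = -5 + S*(S*(2*S)) = -5 + S*(2*S²) = -5 + 2*S³)
q(t) = -2 (q(t) = -2 + 0 = -2)
-q(h(y)) = -1*(-2) = 2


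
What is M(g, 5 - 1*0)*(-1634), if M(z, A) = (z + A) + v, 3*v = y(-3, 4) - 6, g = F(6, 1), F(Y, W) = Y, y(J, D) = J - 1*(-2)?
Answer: -42484/3 ≈ -14161.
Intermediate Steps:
y(J, D) = 2 + J (y(J, D) = J + 2 = 2 + J)
g = 6
v = -7/3 (v = ((2 - 3) - 6)/3 = (-1 - 6)/3 = (⅓)*(-7) = -7/3 ≈ -2.3333)
M(z, A) = -7/3 + A + z (M(z, A) = (z + A) - 7/3 = (A + z) - 7/3 = -7/3 + A + z)
M(g, 5 - 1*0)*(-1634) = (-7/3 + (5 - 1*0) + 6)*(-1634) = (-7/3 + (5 + 0) + 6)*(-1634) = (-7/3 + 5 + 6)*(-1634) = (26/3)*(-1634) = -42484/3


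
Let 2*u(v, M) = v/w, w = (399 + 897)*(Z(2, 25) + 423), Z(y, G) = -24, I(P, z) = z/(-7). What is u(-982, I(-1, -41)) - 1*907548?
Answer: -469296701483/517104 ≈ -9.0755e+5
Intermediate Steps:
I(P, z) = -z/7 (I(P, z) = z*(-⅐) = -z/7)
w = 517104 (w = (399 + 897)*(-24 + 423) = 1296*399 = 517104)
u(v, M) = v/1034208 (u(v, M) = (v/517104)/2 = v/1034208)
u(-982, I(-1, -41)) - 1*907548 = (1/1034208)*(-982) - 1*907548 = -491/517104 - 907548 = -469296701483/517104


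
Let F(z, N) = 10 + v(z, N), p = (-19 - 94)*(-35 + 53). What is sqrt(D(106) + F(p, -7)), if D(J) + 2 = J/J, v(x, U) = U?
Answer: sqrt(2) ≈ 1.4142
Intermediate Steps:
D(J) = -1 (D(J) = -2 + J/J = -2 + 1 = -1)
p = -2034 (p = -113*18 = -2034)
F(z, N) = 10 + N
sqrt(D(106) + F(p, -7)) = sqrt(-1 + (10 - 7)) = sqrt(-1 + 3) = sqrt(2)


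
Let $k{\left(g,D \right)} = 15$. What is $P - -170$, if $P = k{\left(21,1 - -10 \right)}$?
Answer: $185$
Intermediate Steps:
$P = 15$
$P - -170 = 15 - -170 = 15 + 170 = 185$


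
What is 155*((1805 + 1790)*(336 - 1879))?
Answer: -859798175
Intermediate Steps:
155*((1805 + 1790)*(336 - 1879)) = 155*(3595*(-1543)) = 155*(-5547085) = -859798175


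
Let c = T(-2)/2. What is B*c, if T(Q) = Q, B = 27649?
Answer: -27649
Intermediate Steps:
c = -1 (c = -2/2 = -2*½ = -1)
B*c = 27649*(-1) = -27649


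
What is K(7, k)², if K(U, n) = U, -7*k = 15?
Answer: 49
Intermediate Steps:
k = -15/7 (k = -⅐*15 = -15/7 ≈ -2.1429)
K(7, k)² = 7² = 49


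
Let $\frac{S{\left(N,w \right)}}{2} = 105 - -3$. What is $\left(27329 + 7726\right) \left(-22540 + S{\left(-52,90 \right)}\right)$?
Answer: $-782567820$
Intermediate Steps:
$S{\left(N,w \right)} = 216$ ($S{\left(N,w \right)} = 2 \left(105 - -3\right) = 2 \left(105 + 3\right) = 2 \cdot 108 = 216$)
$\left(27329 + 7726\right) \left(-22540 + S{\left(-52,90 \right)}\right) = \left(27329 + 7726\right) \left(-22540 + 216\right) = 35055 \left(-22324\right) = -782567820$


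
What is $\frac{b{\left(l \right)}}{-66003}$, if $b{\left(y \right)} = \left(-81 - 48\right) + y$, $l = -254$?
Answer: $\frac{383}{66003} \approx 0.0058028$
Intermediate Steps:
$b{\left(y \right)} = -129 + y$
$\frac{b{\left(l \right)}}{-66003} = \frac{-129 - 254}{-66003} = \left(-383\right) \left(- \frac{1}{66003}\right) = \frac{383}{66003}$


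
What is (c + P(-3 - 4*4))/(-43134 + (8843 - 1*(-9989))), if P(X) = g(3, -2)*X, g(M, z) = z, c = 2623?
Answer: -2661/24302 ≈ -0.10950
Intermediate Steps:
P(X) = -2*X
(c + P(-3 - 4*4))/(-43134 + (8843 - 1*(-9989))) = (2623 - 2*(-3 - 4*4))/(-43134 + (8843 - 1*(-9989))) = (2623 - 2*(-3 - 16))/(-43134 + (8843 + 9989)) = (2623 - 2*(-19))/(-43134 + 18832) = (2623 + 38)/(-24302) = 2661*(-1/24302) = -2661/24302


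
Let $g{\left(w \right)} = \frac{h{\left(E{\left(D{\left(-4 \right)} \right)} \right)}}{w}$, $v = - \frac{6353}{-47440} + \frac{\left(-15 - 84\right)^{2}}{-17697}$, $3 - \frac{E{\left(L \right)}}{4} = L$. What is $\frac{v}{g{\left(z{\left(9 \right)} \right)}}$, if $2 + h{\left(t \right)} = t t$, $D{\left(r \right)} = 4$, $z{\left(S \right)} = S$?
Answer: $- \frac{1057591197}{3917879840} \approx -0.26994$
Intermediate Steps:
$E{\left(L \right)} = 12 - 4 L$
$h{\left(t \right)} = -2 + t^{2}$ ($h{\left(t \right)} = -2 + t t = -2 + t^{2}$)
$v = - \frac{117510133}{279848560}$ ($v = \left(-6353\right) \left(- \frac{1}{47440}\right) + \left(-99\right)^{2} \left(- \frac{1}{17697}\right) = \frac{6353}{47440} + 9801 \left(- \frac{1}{17697}\right) = \frac{6353}{47440} - \frac{3267}{5899} = - \frac{117510133}{279848560} \approx -0.41991$)
$g{\left(w \right)} = \frac{14}{w}$ ($g{\left(w \right)} = \frac{-2 + \left(12 - 16\right)^{2}}{w} = \frac{-2 + \left(-4\right)^{2}}{w} = \frac{-2 + 16}{w} = \frac{14}{w}$)
$\frac{v}{g{\left(z{\left(9 \right)} \right)}} = - \frac{117510133}{279848560 \cdot \frac{14}{9}} = \left(- \frac{117510133}{279848560}\right) \frac{9}{14} = - \frac{1057591197}{3917879840}$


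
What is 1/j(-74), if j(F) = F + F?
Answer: -1/148 ≈ -0.0067568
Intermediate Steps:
j(F) = 2*F
1/j(-74) = 1/(2*(-74)) = 1/(-148) = -1/148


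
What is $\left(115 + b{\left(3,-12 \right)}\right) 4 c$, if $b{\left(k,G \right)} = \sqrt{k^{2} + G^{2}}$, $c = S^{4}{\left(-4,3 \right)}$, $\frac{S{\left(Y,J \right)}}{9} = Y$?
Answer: $772623360 + 20155392 \sqrt{17} \approx 8.5573 \cdot 10^{8}$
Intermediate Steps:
$S{\left(Y,J \right)} = 9 Y$
$c = 1679616$ ($c = \left(9 \left(-4\right)\right)^{4} = \left(-36\right)^{4} = 1679616$)
$b{\left(k,G \right)} = \sqrt{G^{2} + k^{2}}$
$\left(115 + b{\left(3,-12 \right)}\right) 4 c = \left(115 + \sqrt{\left(-12\right)^{2} + 3^{2}}\right) 4 \cdot 1679616 = \left(115 + \sqrt{144 + 9}\right) 6718464 = \left(115 + \sqrt{153}\right) 6718464 = \left(115 + 3 \sqrt{17}\right) 6718464 = 772623360 + 20155392 \sqrt{17}$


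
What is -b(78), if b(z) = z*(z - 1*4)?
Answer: -5772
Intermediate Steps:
b(z) = z*(-4 + z) (b(z) = z*(z - 4) = z*(-4 + z))
-b(78) = -78*(-4 + 78) = -78*74 = -1*5772 = -5772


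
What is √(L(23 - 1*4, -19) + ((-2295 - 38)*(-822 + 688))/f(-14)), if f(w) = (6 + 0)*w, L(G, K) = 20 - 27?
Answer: I*√6577410/42 ≈ 61.063*I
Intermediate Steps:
L(G, K) = -7
f(w) = 6*w
√(L(23 - 1*4, -19) + ((-2295 - 38)*(-822 + 688))/f(-14)) = √(-7 + ((-2295 - 38)*(-822 + 688))/((6*(-14)))) = √(-7 - 2333*(-134)/(-84)) = √(-7 + 312622*(-1/84)) = √(-7 - 156311/42) = √(-156605/42) = I*√6577410/42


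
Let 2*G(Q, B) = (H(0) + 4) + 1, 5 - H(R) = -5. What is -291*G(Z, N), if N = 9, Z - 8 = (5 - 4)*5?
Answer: -4365/2 ≈ -2182.5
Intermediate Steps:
H(R) = 10 (H(R) = 5 - 1*(-5) = 5 + 5 = 10)
Z = 13 (Z = 8 + (5 - 4)*5 = 8 + 1*5 = 8 + 5 = 13)
G(Q, B) = 15/2 (G(Q, B) = ((10 + 4) + 1)/2 = (14 + 1)/2 = (½)*15 = 15/2)
-291*G(Z, N) = -291*15/2 = -4365/2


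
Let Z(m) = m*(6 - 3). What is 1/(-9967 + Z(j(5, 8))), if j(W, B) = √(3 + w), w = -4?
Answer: -9967/99341098 - 3*I/99341098 ≈ -0.00010033 - 3.0199e-8*I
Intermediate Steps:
j(W, B) = I (j(W, B) = √(3 - 4) = √(-1) = I)
Z(m) = 3*m (Z(m) = m*3 = 3*m)
1/(-9967 + Z(j(5, 8))) = 1/(-9967 + 3*I) = (-9967 - 3*I)/99341098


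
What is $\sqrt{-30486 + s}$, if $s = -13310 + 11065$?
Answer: $i \sqrt{32731} \approx 180.92 i$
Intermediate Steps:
$s = -2245$
$\sqrt{-30486 + s} = \sqrt{-30486 - 2245} = \sqrt{-32731} = i \sqrt{32731}$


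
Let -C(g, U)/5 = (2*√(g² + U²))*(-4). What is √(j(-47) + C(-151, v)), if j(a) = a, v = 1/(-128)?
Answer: √(-752 + 5*√373571585)/4 ≈ 77.414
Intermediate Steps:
v = -1/128 ≈ -0.0078125
C(g, U) = 40*√(U² + g²) (C(g, U) = -5*2*√(g² + U²)*(-4) = -5*2*√(U² + g²)*(-4) = -(-40)*√(U² + g²) = 40*√(U² + g²))
√(j(-47) + C(-151, v)) = √(-47 + 40*√((-1/128)² + (-151)²)) = √(-47 + 40*√(1/16384 + 22801)) = √(-47 + 40*√(373571585/16384)) = √(-47 + 40*(√373571585/128)) = √(-47 + 5*√373571585/16)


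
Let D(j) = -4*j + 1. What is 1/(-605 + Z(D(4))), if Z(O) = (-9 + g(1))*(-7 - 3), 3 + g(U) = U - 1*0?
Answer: -1/495 ≈ -0.0020202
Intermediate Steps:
g(U) = -3 + U (g(U) = -3 + (U - 1*0) = -3 + (U + 0) = -3 + U)
D(j) = 1 - 4*j
Z(O) = 110 (Z(O) = (-9 + (-3 + 1))*(-7 - 3) = (-9 - 2)*(-10) = -11*(-10) = 110)
1/(-605 + Z(D(4))) = 1/(-605 + 110) = 1/(-495) = -1/495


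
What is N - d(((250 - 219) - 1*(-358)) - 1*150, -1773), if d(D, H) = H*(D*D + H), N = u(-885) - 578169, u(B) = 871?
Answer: 97554706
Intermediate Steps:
N = -577298 (N = 871 - 578169 = -577298)
d(D, H) = H*(H + D**2) (d(D, H) = H*(D**2 + H) = H*(H + D**2))
N - d(((250 - 219) - 1*(-358)) - 1*150, -1773) = -577298 - (-1773)*(-1773 + (((250 - 219) - 1*(-358)) - 1*150)**2) = -577298 - (-1773)*(-1773 + ((31 + 358) - 150)**2) = -577298 - (-1773)*(-1773 + (389 - 150)**2) = -577298 - (-1773)*(-1773 + 239**2) = -577298 - (-1773)*(-1773 + 57121) = -577298 - (-1773)*55348 = -577298 - 1*(-98132004) = -577298 + 98132004 = 97554706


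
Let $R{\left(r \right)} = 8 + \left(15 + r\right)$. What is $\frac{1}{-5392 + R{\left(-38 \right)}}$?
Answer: $- \frac{1}{5407} \approx -0.00018495$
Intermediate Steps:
$R{\left(r \right)} = 23 + r$
$\frac{1}{-5392 + R{\left(-38 \right)}} = \frac{1}{-5392 + \left(23 - 38\right)} = \frac{1}{-5392 - 15} = \frac{1}{-5407} = - \frac{1}{5407}$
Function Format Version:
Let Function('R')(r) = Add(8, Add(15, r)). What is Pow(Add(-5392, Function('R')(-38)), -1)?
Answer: Rational(-1, 5407) ≈ -0.00018495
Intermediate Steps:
Function('R')(r) = Add(23, r)
Pow(Add(-5392, Function('R')(-38)), -1) = Pow(Add(-5392, Add(23, -38)), -1) = Pow(Add(-5392, -15), -1) = Pow(-5407, -1) = Rational(-1, 5407)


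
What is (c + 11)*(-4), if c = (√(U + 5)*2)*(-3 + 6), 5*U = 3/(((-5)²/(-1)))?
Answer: -44 - 24*√3110/25 ≈ -97.537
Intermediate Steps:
U = -3/125 (U = (3/(((-5)²/(-1))))/5 = (3/((25*(-1))))/5 = (3/(-25))/5 = (3*(-1/25))/5 = (⅕)*(-3/25) = -3/125 ≈ -0.024000)
c = 6*√3110/25 (c = (√(-3/125 + 5)*2)*(-3 + 6) = (√(622/125)*2)*3 = ((√3110/25)*2)*3 = (2*√3110/25)*3 = 6*√3110/25 ≈ 13.384)
(c + 11)*(-4) = (6*√3110/25 + 11)*(-4) = (11 + 6*√3110/25)*(-4) = -44 - 24*√3110/25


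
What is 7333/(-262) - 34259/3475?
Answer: -34458033/910450 ≈ -37.847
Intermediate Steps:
7333/(-262) - 34259/3475 = 7333*(-1/262) - 34259*1/3475 = -7333/262 - 34259/3475 = -34458033/910450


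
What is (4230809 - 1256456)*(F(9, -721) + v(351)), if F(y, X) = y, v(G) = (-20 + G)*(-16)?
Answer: -15725404311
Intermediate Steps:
v(G) = 320 - 16*G
(4230809 - 1256456)*(F(9, -721) + v(351)) = (4230809 - 1256456)*(9 + (320 - 16*351)) = 2974353*(9 + (320 - 5616)) = 2974353*(9 - 5296) = 2974353*(-5287) = -15725404311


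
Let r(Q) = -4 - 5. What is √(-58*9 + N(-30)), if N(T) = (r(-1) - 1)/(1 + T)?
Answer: 2*I*√109678/29 ≈ 22.84*I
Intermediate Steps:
r(Q) = -9
N(T) = -10/(1 + T) (N(T) = (-9 - 1)/(1 + T) = -10/(1 + T))
√(-58*9 + N(-30)) = √(-58*9 - 10/(1 - 30)) = √(-522 - 10/(-29)) = √(-522 - 10*(-1/29)) = √(-522 + 10/29) = √(-15128/29) = 2*I*√109678/29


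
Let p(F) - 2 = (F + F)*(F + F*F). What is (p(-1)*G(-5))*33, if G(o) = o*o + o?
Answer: 1320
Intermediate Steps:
G(o) = o + o² (G(o) = o² + o = o + o²)
p(F) = 2 + 2*F*(F + F²) (p(F) = 2 + (F + F)*(F + F*F) = 2 + (2*F)*(F + F²) = 2 + 2*F*(F + F²))
(p(-1)*G(-5))*33 = ((2 + 2*(-1)² + 2*(-1)³)*(-5*(1 - 5)))*33 = ((2 + 2*1 + 2*(-1))*(-5*(-4)))*33 = ((2 + 2 - 2)*20)*33 = (2*20)*33 = 40*33 = 1320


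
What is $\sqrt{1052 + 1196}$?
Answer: $2 \sqrt{562} \approx 47.413$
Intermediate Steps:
$\sqrt{1052 + 1196} = \sqrt{2248} = 2 \sqrt{562}$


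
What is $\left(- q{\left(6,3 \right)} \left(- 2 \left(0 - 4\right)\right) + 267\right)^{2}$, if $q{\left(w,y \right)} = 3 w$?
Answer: $15129$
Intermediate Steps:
$\left(- q{\left(6,3 \right)} \left(- 2 \left(0 - 4\right)\right) + 267\right)^{2} = \left(- 3 \cdot 6 \left(- 2 \left(0 - 4\right)\right) + 267\right)^{2} = \left(\left(-1\right) 18 \left(\left(-2\right) \left(-4\right)\right) + 267\right)^{2} = \left(\left(-18\right) 8 + 267\right)^{2} = \left(-144 + 267\right)^{2} = 123^{2} = 15129$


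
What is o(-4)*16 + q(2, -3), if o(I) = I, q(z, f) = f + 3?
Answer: -64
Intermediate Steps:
q(z, f) = 3 + f
o(-4)*16 + q(2, -3) = -4*16 + (3 - 3) = -64 + 0 = -64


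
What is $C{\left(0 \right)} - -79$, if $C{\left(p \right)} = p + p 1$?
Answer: $79$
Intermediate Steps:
$C{\left(p \right)} = 2 p$ ($C{\left(p \right)} = p + p = 2 p$)
$C{\left(0 \right)} - -79 = 2 \cdot 0 - -79 = 0 + 79 = 79$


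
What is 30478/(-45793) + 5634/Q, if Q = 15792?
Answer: -37218469/120527176 ≈ -0.30880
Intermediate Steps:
30478/(-45793) + 5634/Q = 30478/(-45793) + 5634/15792 = 30478*(-1/45793) + 5634*(1/15792) = -30478/45793 + 939/2632 = -37218469/120527176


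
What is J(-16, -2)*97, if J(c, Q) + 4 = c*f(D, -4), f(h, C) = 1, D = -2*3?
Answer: -1940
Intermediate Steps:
D = -6
J(c, Q) = -4 + c (J(c, Q) = -4 + c*1 = -4 + c)
J(-16, -2)*97 = (-4 - 16)*97 = -20*97 = -1940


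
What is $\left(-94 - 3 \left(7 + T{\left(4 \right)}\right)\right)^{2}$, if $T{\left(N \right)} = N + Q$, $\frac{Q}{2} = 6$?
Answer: $26569$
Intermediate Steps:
$Q = 12$ ($Q = 2 \cdot 6 = 12$)
$T{\left(N \right)} = 12 + N$ ($T{\left(N \right)} = N + 12 = 12 + N$)
$\left(-94 - 3 \left(7 + T{\left(4 \right)}\right)\right)^{2} = \left(-94 - 3 \left(7 + \left(12 + 4\right)\right)\right)^{2} = \left(-94 - 3 \left(7 + 16\right)\right)^{2} = \left(-94 - 69\right)^{2} = \left(-163\right)^{2} = 26569$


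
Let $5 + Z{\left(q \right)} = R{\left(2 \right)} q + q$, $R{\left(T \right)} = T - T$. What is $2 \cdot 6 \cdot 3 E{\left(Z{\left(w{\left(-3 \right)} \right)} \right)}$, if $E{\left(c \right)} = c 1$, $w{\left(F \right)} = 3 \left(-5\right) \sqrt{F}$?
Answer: $-180 - 540 i \sqrt{3} \approx -180.0 - 935.31 i$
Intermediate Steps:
$R{\left(T \right)} = 0$
$w{\left(F \right)} = - 15 \sqrt{F}$
$Z{\left(q \right)} = -5 + q$ ($Z{\left(q \right)} = -5 + \left(0 q + q\right) = -5 + \left(0 + q\right) = -5 + q$)
$E{\left(c \right)} = c$
$2 \cdot 6 \cdot 3 E{\left(Z{\left(w{\left(-3 \right)} \right)} \right)} = 2 \cdot 6 \cdot 3 \left(-5 - 15 \sqrt{-3}\right) = 12 \cdot 3 \left(-5 - 15 i \sqrt{3}\right) = 36 \left(-5 - 15 i \sqrt{3}\right) = -180 - 540 i \sqrt{3}$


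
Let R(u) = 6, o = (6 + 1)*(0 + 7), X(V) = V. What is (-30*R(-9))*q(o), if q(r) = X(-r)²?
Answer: -432180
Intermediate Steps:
o = 49 (o = 7*7 = 49)
q(r) = r² (q(r) = (-r)² = r²)
(-30*R(-9))*q(o) = -30*6*49² = -180*2401 = -432180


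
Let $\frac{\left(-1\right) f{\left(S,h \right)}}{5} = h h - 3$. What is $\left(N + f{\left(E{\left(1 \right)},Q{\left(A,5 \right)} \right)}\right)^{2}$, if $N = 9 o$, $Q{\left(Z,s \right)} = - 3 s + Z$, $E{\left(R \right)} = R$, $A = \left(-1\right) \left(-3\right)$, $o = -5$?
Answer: $562500$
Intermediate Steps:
$A = 3$
$Q{\left(Z,s \right)} = Z - 3 s$
$f{\left(S,h \right)} = 15 - 5 h^{2}$ ($f{\left(S,h \right)} = - 5 \left(h h - 3\right) = - 5 \left(h^{2} - 3\right) = - 5 \left(-3 + h^{2}\right) = 15 - 5 h^{2}$)
$N = -45$ ($N = 9 \left(-5\right) = -45$)
$\left(N + f{\left(E{\left(1 \right)},Q{\left(A,5 \right)} \right)}\right)^{2} = \left(-45 + \left(15 - 5 \left(3 - 15\right)^{2}\right)\right)^{2} = \left(-45 + \left(15 - 5 \left(-12\right)^{2}\right)\right)^{2} = \left(-45 + \left(15 - 720\right)\right)^{2} = \left(-45 - 705\right)^{2} = \left(-750\right)^{2} = 562500$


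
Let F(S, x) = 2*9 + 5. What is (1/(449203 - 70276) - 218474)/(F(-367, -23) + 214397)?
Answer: -82785697397/81249527340 ≈ -1.0189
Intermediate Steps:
F(S, x) = 23 (F(S, x) = 18 + 5 = 23)
(1/(449203 - 70276) - 218474)/(F(-367, -23) + 214397) = (1/(449203 - 70276) - 218474)/(23 + 214397) = (1/378927 - 218474)/214420 = (1/378927 - 218474)*(1/214420) = -82785697397/378927*1/214420 = -82785697397/81249527340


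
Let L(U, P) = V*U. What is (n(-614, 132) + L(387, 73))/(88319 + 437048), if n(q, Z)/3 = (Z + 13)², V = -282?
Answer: -46059/525367 ≈ -0.087670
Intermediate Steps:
n(q, Z) = 3*(13 + Z)² (n(q, Z) = 3*(Z + 13)² = 3*(13 + Z)²)
L(U, P) = -282*U
(n(-614, 132) + L(387, 73))/(88319 + 437048) = (3*(13 + 132)² - 282*387)/(88319 + 437048) = (3*145² - 109134)/525367 = (3*21025 - 109134)*(1/525367) = (63075 - 109134)*(1/525367) = -46059*1/525367 = -46059/525367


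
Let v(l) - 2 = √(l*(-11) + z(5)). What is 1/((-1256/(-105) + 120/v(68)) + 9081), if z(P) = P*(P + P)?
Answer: 3909893295/35553856268519 + 73500*I*√698/35553856268519 ≈ 0.00010997 + 5.4617e-8*I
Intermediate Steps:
z(P) = 2*P² (z(P) = P*(2*P) = 2*P²)
v(l) = 2 + √(50 - 11*l) (v(l) = 2 + √(l*(-11) + 2*5²) = 2 + √(-11*l + 2*25) = 2 + √(-11*l + 50) = 2 + √(50 - 11*l))
1/((-1256/(-105) + 120/v(68)) + 9081) = 1/((-1256/(-105) + 120/(2 + √(50 - 11*68))) + 9081) = 1/((-1256*(-1/105) + 120/(2 + √(50 - 748))) + 9081) = 1/((1256/105 + 120/(2 + √(-698))) + 9081) = 1/((1256/105 + 120/(2 + I*√698)) + 9081) = 1/(954761/105 + 120/(2 + I*√698))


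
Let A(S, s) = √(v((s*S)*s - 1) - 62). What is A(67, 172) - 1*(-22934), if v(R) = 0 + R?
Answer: 22934 + √1982065 ≈ 24342.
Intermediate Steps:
v(R) = R
A(S, s) = √(-63 + S*s²) (A(S, s) = √(((s*S)*s - 1) - 62) = √(((S*s)*s - 1) - 62) = √((S*s² - 1) - 62) = √((-1 + S*s²) - 62) = √(-63 + S*s²))
A(67, 172) - 1*(-22934) = √(-63 + 67*172²) - 1*(-22934) = √(-63 + 67*29584) + 22934 = √(-63 + 1982128) + 22934 = √1982065 + 22934 = 22934 + √1982065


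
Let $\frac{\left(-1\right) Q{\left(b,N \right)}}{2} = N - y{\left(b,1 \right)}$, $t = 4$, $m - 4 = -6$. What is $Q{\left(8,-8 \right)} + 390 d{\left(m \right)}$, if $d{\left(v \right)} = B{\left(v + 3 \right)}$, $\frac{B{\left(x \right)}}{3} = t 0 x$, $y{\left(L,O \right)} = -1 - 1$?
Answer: $12$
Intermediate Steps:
$m = -2$ ($m = 4 - 6 = -2$)
$y{\left(L,O \right)} = -2$ ($y{\left(L,O \right)} = -1 - 1 = -2$)
$Q{\left(b,N \right)} = -4 - 2 N$ ($Q{\left(b,N \right)} = - 2 \left(N - -2\right) = - 2 \left(N + 2\right) = - 2 \left(2 + N\right) = -4 - 2 N$)
$B{\left(x \right)} = 0$ ($B{\left(x \right)} = 3 \cdot 4 \cdot 0 x = 3 \cdot 0 x = 3 \cdot 0 = 0$)
$d{\left(v \right)} = 0$
$Q{\left(8,-8 \right)} + 390 d{\left(m \right)} = \left(-4 - -16\right) + 390 \cdot 0 = \left(-4 + 16\right) + 0 = 12 + 0 = 12$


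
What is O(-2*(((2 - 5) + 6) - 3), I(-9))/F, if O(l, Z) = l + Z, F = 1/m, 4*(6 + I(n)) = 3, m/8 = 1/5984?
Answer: -21/2992 ≈ -0.0070187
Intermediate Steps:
m = 1/748 (m = 8/5984 = 8*(1/5984) = 1/748 ≈ 0.0013369)
I(n) = -21/4 (I(n) = -6 + (1/4)*3 = -6 + 3/4 = -21/4)
F = 748 (F = 1/(1/748) = 748)
O(l, Z) = Z + l
O(-2*(((2 - 5) + 6) - 3), I(-9))/F = (-21/4 - 2*(((2 - 5) + 6) - 3))/748 = (-21/4 - 2*((-3 + 6) - 3))*(1/748) = (-21/4 - 2*(3 - 3))*(1/748) = (-21/4 - 2*0)*(1/748) = (-21/4 + 0)*(1/748) = -21/4*1/748 = -21/2992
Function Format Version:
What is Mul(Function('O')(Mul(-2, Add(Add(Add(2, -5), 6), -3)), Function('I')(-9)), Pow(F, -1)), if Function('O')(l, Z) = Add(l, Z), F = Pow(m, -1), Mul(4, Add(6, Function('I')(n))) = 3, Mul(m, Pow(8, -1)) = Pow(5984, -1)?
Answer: Rational(-21, 2992) ≈ -0.0070187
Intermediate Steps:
m = Rational(1, 748) (m = Mul(8, Pow(5984, -1)) = Mul(8, Rational(1, 5984)) = Rational(1, 748) ≈ 0.0013369)
Function('I')(n) = Rational(-21, 4) (Function('I')(n) = Add(-6, Mul(Rational(1, 4), 3)) = Add(-6, Rational(3, 4)) = Rational(-21, 4))
F = 748 (F = Pow(Rational(1, 748), -1) = 748)
Function('O')(l, Z) = Add(Z, l)
Mul(Function('O')(Mul(-2, Add(Add(Add(2, -5), 6), -3)), Function('I')(-9)), Pow(F, -1)) = Mul(Add(Rational(-21, 4), Mul(-2, Add(Add(Add(2, -5), 6), -3))), Pow(748, -1)) = Mul(Add(Rational(-21, 4), Mul(-2, Add(Add(-3, 6), -3))), Rational(1, 748)) = Mul(Add(Rational(-21, 4), Mul(-2, Add(3, -3))), Rational(1, 748)) = Mul(Add(Rational(-21, 4), Mul(-2, 0)), Rational(1, 748)) = Mul(Add(Rational(-21, 4), 0), Rational(1, 748)) = Mul(Rational(-21, 4), Rational(1, 748)) = Rational(-21, 2992)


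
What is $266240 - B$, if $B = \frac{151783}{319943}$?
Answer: $\frac{85181472537}{319943} \approx 2.6624 \cdot 10^{5}$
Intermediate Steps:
$B = \frac{151783}{319943}$ ($B = 151783 \cdot \frac{1}{319943} = \frac{151783}{319943} \approx 0.47441$)
$266240 - B = 266240 - \frac{151783}{319943} = \frac{85181472537}{319943}$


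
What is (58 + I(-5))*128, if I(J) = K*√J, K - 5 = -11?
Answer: 7424 - 768*I*√5 ≈ 7424.0 - 1717.3*I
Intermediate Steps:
K = -6 (K = 5 - 11 = -6)
I(J) = -6*√J
(58 + I(-5))*128 = (58 - 6*I*√5)*128 = 7424 - 768*I*√5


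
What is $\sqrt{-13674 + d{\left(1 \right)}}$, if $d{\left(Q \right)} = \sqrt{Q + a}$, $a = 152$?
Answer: $\sqrt{-13674 + 3 \sqrt{17}} \approx 116.88 i$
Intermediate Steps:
$d{\left(Q \right)} = \sqrt{152 + Q}$ ($d{\left(Q \right)} = \sqrt{Q + 152} = \sqrt{152 + Q}$)
$\sqrt{-13674 + d{\left(1 \right)}} = \sqrt{-13674 + \sqrt{152 + 1}} = \sqrt{-13674 + \sqrt{153}} = \sqrt{-13674 + 3 \sqrt{17}}$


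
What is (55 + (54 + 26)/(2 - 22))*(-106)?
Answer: -5406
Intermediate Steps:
(55 + (54 + 26)/(2 - 22))*(-106) = (55 + 80/(-20))*(-106) = (55 + 80*(-1/20))*(-106) = (55 - 4)*(-106) = 51*(-106) = -5406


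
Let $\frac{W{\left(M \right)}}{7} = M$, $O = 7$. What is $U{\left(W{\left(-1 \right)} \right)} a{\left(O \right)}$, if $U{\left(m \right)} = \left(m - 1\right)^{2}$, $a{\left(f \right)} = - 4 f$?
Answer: $-1792$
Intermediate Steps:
$W{\left(M \right)} = 7 M$
$U{\left(m \right)} = \left(-1 + m\right)^{2}$
$U{\left(W{\left(-1 \right)} \right)} a{\left(O \right)} = \left(-1 + 7 \left(-1\right)\right)^{2} \left(\left(-4\right) 7\right) = \left(-1 - 7\right)^{2} \left(-28\right) = \left(-8\right)^{2} \left(-28\right) = 64 \left(-28\right) = -1792$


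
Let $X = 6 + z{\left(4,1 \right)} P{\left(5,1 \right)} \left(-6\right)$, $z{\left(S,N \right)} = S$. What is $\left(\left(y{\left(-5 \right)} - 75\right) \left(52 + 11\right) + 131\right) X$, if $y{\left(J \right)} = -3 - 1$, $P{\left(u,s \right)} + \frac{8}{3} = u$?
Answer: $242300$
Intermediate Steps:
$P{\left(u,s \right)} = - \frac{8}{3} + u$
$y{\left(J \right)} = -4$
$X = -50$ ($X = 6 + 4 \left(- \frac{8}{3} + 5\right) \left(-6\right) = 6 + 4 \cdot \frac{7}{3} \left(-6\right) = 6 + \frac{28}{3} \left(-6\right) = 6 - 56 = -50$)
$\left(\left(y{\left(-5 \right)} - 75\right) \left(52 + 11\right) + 131\right) X = \left(\left(-4 - 75\right) \left(52 + 11\right) + 131\right) \left(-50\right) = \left(\left(-79\right) 63 + 131\right) \left(-50\right) = \left(-4977 + 131\right) \left(-50\right) = \left(-4846\right) \left(-50\right) = 242300$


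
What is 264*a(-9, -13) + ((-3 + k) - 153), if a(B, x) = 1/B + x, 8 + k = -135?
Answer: -11281/3 ≈ -3760.3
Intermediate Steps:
k = -143 (k = -8 - 135 = -143)
a(B, x) = x + 1/B
264*a(-9, -13) + ((-3 + k) - 153) = 264*(-13 + 1/(-9)) + ((-3 - 143) - 153) = 264*(-13 - 1/9) + (-146 - 153) = 264*(-118/9) - 299 = -10384/3 - 299 = -11281/3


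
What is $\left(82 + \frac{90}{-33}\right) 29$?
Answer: $\frac{25288}{11} \approx 2298.9$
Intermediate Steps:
$\left(82 + \frac{90}{-33}\right) 29 = \left(82 + 90 \left(- \frac{1}{33}\right)\right) 29 = \left(82 - \frac{30}{11}\right) 29 = \frac{872}{11} \cdot 29 = \frac{25288}{11}$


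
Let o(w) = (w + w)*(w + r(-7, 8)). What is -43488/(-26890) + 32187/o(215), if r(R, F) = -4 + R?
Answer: 156009193/78626360 ≈ 1.9842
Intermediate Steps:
o(w) = 2*w*(-11 + w) (o(w) = (w + w)*(w + (-4 - 7)) = (2*w)*(w - 11) = (2*w)*(-11 + w) = 2*w*(-11 + w))
-43488/(-26890) + 32187/o(215) = -43488/(-26890) + 32187/((2*215*(-11 + 215))) = -43488*(-1/26890) + 32187/((2*215*204)) = 21744/13445 + 32187/87720 = 21744/13445 + 32187*(1/87720) = 21744/13445 + 10729/29240 = 156009193/78626360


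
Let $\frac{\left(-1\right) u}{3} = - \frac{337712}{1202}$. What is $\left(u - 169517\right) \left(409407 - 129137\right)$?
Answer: $- \frac{28411852470230}{601} \approx -4.7274 \cdot 10^{10}$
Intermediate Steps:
$u = \frac{506568}{601}$ ($u = - 3 \left(- \frac{337712}{1202}\right) = - 3 \left(\left(-337712\right) \frac{1}{1202}\right) = \left(-3\right) \left(- \frac{168856}{601}\right) = \frac{506568}{601} \approx 842.88$)
$\left(u - 169517\right) \left(409407 - 129137\right) = \left(\frac{506568}{601} - 169517\right) \left(409407 - 129137\right) = \left(- \frac{101373149}{601}\right) 280270 = - \frac{28411852470230}{601}$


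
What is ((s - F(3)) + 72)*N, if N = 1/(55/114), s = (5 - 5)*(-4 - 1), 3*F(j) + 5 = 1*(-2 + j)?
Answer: 152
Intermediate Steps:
F(j) = -7/3 + j/3 (F(j) = -5/3 + (1*(-2 + j))/3 = -5/3 + (-2 + j)/3 = -5/3 + (-2/3 + j/3) = -7/3 + j/3)
s = 0 (s = 0*(-5) = 0)
N = 114/55 (N = 1/(55*(1/114)) = 1/(55/114) = 114/55 ≈ 2.0727)
((s - F(3)) + 72)*N = ((0 - (-7/3 + (1/3)*3)) + 72)*(114/55) = ((0 - (-7/3 + 1)) + 72)*(114/55) = ((0 - 1*(-4/3)) + 72)*(114/55) = ((0 + 4/3) + 72)*(114/55) = (4/3 + 72)*(114/55) = (220/3)*(114/55) = 152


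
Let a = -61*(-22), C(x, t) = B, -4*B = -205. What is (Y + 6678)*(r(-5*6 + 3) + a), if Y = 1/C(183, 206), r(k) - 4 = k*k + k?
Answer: 2803699712/205 ≈ 1.3677e+7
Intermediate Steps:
B = 205/4 (B = -1/4*(-205) = 205/4 ≈ 51.250)
C(x, t) = 205/4
r(k) = 4 + k + k**2 (r(k) = 4 + (k*k + k) = 4 + (k**2 + k) = 4 + (k + k**2) = 4 + k + k**2)
Y = 4/205 (Y = 1/(205/4) = 4/205 ≈ 0.019512)
a = 1342
(Y + 6678)*(r(-5*6 + 3) + a) = (4/205 + 6678)*((4 + (-5*6 + 3) + (-5*6 + 3)**2) + 1342) = 1368994*((4 + (-30 + 3) + (-30 + 3)**2) + 1342)/205 = 1368994*((4 - 27 + (-27)**2) + 1342)/205 = 1368994*((4 - 27 + 729) + 1342)/205 = 1368994*(706 + 1342)/205 = (1368994/205)*2048 = 2803699712/205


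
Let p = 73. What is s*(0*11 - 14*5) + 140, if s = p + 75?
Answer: -10220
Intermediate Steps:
s = 148 (s = 73 + 75 = 148)
s*(0*11 - 14*5) + 140 = 148*(0*11 - 14*5) + 140 = 148*(0 - 70) + 140 = 148*(-70) + 140 = -10360 + 140 = -10220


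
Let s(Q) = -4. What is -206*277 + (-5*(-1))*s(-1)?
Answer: -57082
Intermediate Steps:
-206*277 + (-5*(-1))*s(-1) = -206*277 - 5*(-1)*(-4) = -57062 + 5*(-4) = -57062 - 20 = -57082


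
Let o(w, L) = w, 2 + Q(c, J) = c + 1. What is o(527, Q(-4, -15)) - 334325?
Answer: -333798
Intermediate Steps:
Q(c, J) = -1 + c (Q(c, J) = -2 + (c + 1) = -2 + (1 + c) = -1 + c)
o(527, Q(-4, -15)) - 334325 = 527 - 334325 = -333798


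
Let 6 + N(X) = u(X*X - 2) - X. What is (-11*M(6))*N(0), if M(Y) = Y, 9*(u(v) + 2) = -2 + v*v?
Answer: 1540/3 ≈ 513.33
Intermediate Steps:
u(v) = -20/9 + v²/9 (u(v) = -2 + (-2 + v*v)/9 = -2 + (-2 + v²)/9 = -2 + (-2/9 + v²/9) = -20/9 + v²/9)
N(X) = -74/9 - X + (-2 + X²)²/9 (N(X) = -6 + ((-20/9 + (X*X - 2)²/9) - X) = -6 + ((-20/9 + (X² - 2)²/9) - X) = -6 + ((-20/9 + (-2 + X²)²/9) - X) = -6 + (-20/9 - X + (-2 + X²)²/9) = -74/9 - X + (-2 + X²)²/9)
(-11*M(6))*N(0) = (-11*6)*(-74/9 - 1*0 + (-2 + 0²)²/9) = -66*(-74/9 + 0 + (-2 + 0)²/9) = -66*(-74/9 + 0 + (⅑)*(-2)²) = -66*(-74/9 + 0 + (⅑)*4) = -66*(-74/9 + 0 + 4/9) = -66*(-70/9) = 1540/3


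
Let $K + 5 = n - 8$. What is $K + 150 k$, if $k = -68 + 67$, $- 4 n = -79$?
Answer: $- \frac{573}{4} \approx -143.25$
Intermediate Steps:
$n = \frac{79}{4}$ ($n = \left(- \frac{1}{4}\right) \left(-79\right) = \frac{79}{4} \approx 19.75$)
$K = \frac{27}{4}$ ($K = -5 + \left(\frac{79}{4} - 8\right) = -5 + \frac{47}{4} = \frac{27}{4} \approx 6.75$)
$k = -1$
$K + 150 k = \frac{27}{4} + 150 \left(-1\right) = \frac{27}{4} - 150 = - \frac{573}{4}$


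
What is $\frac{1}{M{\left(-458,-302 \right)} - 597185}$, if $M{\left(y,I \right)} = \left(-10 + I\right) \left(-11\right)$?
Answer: $- \frac{1}{593753} \approx -1.6842 \cdot 10^{-6}$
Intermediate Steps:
$M{\left(y,I \right)} = 110 - 11 I$
$\frac{1}{M{\left(-458,-302 \right)} - 597185} = \frac{1}{\left(110 - -3322\right) - 597185} = \frac{1}{\left(110 + 3322\right) - 597185} = \frac{1}{3432 - 597185} = \frac{1}{-593753} = - \frac{1}{593753}$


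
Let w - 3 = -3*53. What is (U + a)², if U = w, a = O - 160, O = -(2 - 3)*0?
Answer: 99856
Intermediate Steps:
O = 0 (O = -(-1)*0 = -1*0 = 0)
w = -156 (w = 3 - 3*53 = 3 - 159 = -156)
a = -160 (a = 0 - 160 = -160)
U = -156
(U + a)² = (-156 - 160)² = (-316)² = 99856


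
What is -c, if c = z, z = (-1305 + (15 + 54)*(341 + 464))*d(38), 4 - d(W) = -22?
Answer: -1410240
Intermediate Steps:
d(W) = 26 (d(W) = 4 - 1*(-22) = 4 + 22 = 26)
z = 1410240 (z = (-1305 + (15 + 54)*(341 + 464))*26 = (-1305 + 69*805)*26 = (-1305 + 55545)*26 = 54240*26 = 1410240)
c = 1410240
-c = -1*1410240 = -1410240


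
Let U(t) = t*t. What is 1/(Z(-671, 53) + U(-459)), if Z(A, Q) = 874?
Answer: 1/211555 ≈ 4.7269e-6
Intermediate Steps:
U(t) = t²
1/(Z(-671, 53) + U(-459)) = 1/(874 + (-459)²) = 1/(874 + 210681) = 1/211555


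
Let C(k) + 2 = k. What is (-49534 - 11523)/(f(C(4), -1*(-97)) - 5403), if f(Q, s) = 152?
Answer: 61057/5251 ≈ 11.628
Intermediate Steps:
C(k) = -2 + k
(-49534 - 11523)/(f(C(4), -1*(-97)) - 5403) = (-49534 - 11523)/(152 - 5403) = -61057/(-5251) = -61057*(-1/5251) = 61057/5251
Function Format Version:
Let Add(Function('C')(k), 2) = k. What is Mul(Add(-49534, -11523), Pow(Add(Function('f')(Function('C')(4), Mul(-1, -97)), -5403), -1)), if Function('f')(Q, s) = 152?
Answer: Rational(61057, 5251) ≈ 11.628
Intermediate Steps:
Function('C')(k) = Add(-2, k)
Mul(Add(-49534, -11523), Pow(Add(Function('f')(Function('C')(4), Mul(-1, -97)), -5403), -1)) = Mul(Add(-49534, -11523), Pow(Add(152, -5403), -1)) = Mul(-61057, Pow(-5251, -1)) = Mul(-61057, Rational(-1, 5251)) = Rational(61057, 5251)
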